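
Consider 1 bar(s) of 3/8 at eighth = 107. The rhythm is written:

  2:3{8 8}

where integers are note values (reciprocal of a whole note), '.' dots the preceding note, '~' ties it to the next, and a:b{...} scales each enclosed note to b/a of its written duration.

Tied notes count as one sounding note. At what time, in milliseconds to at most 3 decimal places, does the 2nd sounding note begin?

1. 0.0ms @ 0 + 841.121ms (3/2)
2. 841.121ms @ 3/2 + 841.121ms (3/2)

note 2 onset = 3/2b = 841.121ms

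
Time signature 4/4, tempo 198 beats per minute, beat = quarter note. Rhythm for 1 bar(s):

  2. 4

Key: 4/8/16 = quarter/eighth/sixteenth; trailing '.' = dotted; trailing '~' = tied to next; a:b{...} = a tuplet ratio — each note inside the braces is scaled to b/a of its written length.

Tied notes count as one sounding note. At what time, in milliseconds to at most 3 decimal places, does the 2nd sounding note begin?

1. 0.0ms @ 0 + 909.091ms (3)
2. 909.091ms @ 3 + 303.03ms (1)

note 2 onset = 3b = 909.091ms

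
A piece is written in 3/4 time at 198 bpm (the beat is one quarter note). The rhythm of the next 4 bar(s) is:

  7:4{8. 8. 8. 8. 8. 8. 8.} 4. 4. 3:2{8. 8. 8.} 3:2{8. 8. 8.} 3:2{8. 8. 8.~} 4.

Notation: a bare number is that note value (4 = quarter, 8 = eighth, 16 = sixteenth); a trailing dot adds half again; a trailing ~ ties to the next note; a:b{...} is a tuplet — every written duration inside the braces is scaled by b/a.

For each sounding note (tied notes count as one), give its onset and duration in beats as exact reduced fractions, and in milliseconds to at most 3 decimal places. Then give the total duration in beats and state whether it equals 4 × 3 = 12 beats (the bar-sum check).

1) 0.0ms=0b +129.87ms=3/7b
2) 129.87ms=3/7b +129.87ms=3/7b
3) 259.74ms=6/7b +129.87ms=3/7b
4) 389.61ms=9/7b +129.87ms=3/7b
5) 519.481ms=12/7b +129.87ms=3/7b
6) 649.351ms=15/7b +129.87ms=3/7b
7) 779.221ms=18/7b +129.87ms=3/7b
8) 909.091ms=3b +454.545ms=3/2b
9) 1363.636ms=9/2b +454.545ms=3/2b
10) 1818.182ms=6b +151.515ms=1/2b
11) 1969.697ms=13/2b +151.515ms=1/2b
12) 2121.212ms=7b +151.515ms=1/2b
13) 2272.727ms=15/2b +151.515ms=1/2b
14) 2424.242ms=8b +151.515ms=1/2b
15) 2575.758ms=17/2b +151.515ms=1/2b
16) 2727.273ms=9b +151.515ms=1/2b
17) 2878.788ms=19/2b +151.515ms=1/2b
18) 3030.303ms=10b +606.061ms=2b
Σ=12b of 12 (198bpm 3/4) — PASS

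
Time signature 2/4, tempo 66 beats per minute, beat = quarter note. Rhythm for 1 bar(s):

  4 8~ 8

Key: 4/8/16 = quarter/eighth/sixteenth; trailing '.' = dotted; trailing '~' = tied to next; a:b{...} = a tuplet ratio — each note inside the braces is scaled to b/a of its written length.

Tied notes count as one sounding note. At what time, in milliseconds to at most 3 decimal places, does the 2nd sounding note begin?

note 2 onset = 1b = 909.091ms

1. 0.0ms @ 0 + 909.091ms (1)
2. 909.091ms @ 1 + 909.091ms (1)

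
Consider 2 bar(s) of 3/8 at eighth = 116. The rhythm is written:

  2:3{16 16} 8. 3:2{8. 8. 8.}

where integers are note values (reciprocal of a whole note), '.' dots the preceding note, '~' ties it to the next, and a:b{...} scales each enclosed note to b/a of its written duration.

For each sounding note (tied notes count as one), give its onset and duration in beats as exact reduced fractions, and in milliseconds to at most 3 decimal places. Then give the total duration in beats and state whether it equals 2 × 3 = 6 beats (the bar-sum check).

1) 0.0ms=0b +387.931ms=3/4b
2) 387.931ms=3/4b +387.931ms=3/4b
3) 775.862ms=3/2b +775.862ms=3/2b
4) 1551.724ms=3b +517.241ms=1b
5) 2068.966ms=4b +517.241ms=1b
6) 2586.207ms=5b +517.241ms=1b
Σ=6b of 6 (116bpm 3/8) — PASS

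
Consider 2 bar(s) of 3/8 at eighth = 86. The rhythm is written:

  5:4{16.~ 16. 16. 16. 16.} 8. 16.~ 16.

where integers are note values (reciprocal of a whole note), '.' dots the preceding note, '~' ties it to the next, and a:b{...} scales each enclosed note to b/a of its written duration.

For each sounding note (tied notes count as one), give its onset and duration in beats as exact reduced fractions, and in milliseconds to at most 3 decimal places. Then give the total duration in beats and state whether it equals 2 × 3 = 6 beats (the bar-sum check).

1) 0.0ms=0b +837.209ms=6/5b
2) 837.209ms=6/5b +418.605ms=3/5b
3) 1255.814ms=9/5b +418.605ms=3/5b
4) 1674.419ms=12/5b +418.605ms=3/5b
5) 2093.023ms=3b +1046.512ms=3/2b
6) 3139.535ms=9/2b +1046.512ms=3/2b
Σ=6b of 6 (86bpm 3/8) — PASS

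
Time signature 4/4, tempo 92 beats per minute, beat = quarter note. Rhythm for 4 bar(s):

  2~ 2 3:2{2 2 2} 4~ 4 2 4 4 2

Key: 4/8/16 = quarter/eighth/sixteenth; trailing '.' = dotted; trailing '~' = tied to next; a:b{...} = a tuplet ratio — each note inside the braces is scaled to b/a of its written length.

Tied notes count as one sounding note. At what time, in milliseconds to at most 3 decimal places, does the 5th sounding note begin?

note 5 onset = 8b = 5217.391ms

1. 0.0ms @ 0 + 2608.696ms (4)
2. 2608.696ms @ 4 + 869.565ms (4/3)
3. 3478.261ms @ 16/3 + 869.565ms (4/3)
4. 4347.826ms @ 20/3 + 869.565ms (4/3)
5. 5217.391ms @ 8 + 1304.348ms (2)
6. 6521.739ms @ 10 + 1304.348ms (2)
7. 7826.087ms @ 12 + 652.174ms (1)
8. 8478.261ms @ 13 + 652.174ms (1)
9. 9130.435ms @ 14 + 1304.348ms (2)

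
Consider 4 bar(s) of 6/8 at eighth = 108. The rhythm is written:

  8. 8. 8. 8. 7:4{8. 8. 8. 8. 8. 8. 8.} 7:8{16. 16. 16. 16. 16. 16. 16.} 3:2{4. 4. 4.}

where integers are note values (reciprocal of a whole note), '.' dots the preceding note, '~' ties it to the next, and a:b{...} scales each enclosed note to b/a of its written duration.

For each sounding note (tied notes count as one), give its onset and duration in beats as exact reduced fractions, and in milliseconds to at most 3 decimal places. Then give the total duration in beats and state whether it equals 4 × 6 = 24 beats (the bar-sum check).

1) 0.0ms=0b +833.333ms=3/2b
2) 833.333ms=3/2b +833.333ms=3/2b
3) 1666.667ms=3b +833.333ms=3/2b
4) 2500.0ms=9/2b +833.333ms=3/2b
5) 3333.333ms=6b +476.19ms=6/7b
6) 3809.524ms=48/7b +476.19ms=6/7b
7) 4285.714ms=54/7b +476.19ms=6/7b
8) 4761.905ms=60/7b +476.19ms=6/7b
9) 5238.095ms=66/7b +476.19ms=6/7b
10) 5714.286ms=72/7b +476.19ms=6/7b
11) 6190.476ms=78/7b +476.19ms=6/7b
12) 6666.667ms=12b +476.19ms=6/7b
13) 7142.857ms=90/7b +476.19ms=6/7b
14) 7619.048ms=96/7b +476.19ms=6/7b
15) 8095.238ms=102/7b +476.19ms=6/7b
16) 8571.429ms=108/7b +476.19ms=6/7b
17) 9047.619ms=114/7b +476.19ms=6/7b
18) 9523.81ms=120/7b +476.19ms=6/7b
19) 10000.0ms=18b +1111.111ms=2b
20) 11111.111ms=20b +1111.111ms=2b
21) 12222.222ms=22b +1111.111ms=2b
Σ=24b of 24 (108bpm 6/8) — PASS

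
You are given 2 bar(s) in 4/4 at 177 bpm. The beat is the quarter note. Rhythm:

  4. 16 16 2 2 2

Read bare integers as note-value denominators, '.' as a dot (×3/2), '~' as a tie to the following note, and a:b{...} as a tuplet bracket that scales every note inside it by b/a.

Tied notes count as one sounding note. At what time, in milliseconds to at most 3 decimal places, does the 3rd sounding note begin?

note 3 onset = 7/4b = 593.22ms

1. 0.0ms @ 0 + 508.475ms (3/2)
2. 508.475ms @ 3/2 + 84.746ms (1/4)
3. 593.22ms @ 7/4 + 84.746ms (1/4)
4. 677.966ms @ 2 + 677.966ms (2)
5. 1355.932ms @ 4 + 677.966ms (2)
6. 2033.898ms @ 6 + 677.966ms (2)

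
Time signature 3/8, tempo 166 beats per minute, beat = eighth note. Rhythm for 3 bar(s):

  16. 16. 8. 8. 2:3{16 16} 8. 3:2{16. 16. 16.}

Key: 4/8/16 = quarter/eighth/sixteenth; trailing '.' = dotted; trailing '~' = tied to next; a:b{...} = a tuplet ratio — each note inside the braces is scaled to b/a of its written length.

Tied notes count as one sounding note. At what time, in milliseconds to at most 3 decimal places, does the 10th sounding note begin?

note 10 onset = 17/2b = 3072.289ms

1. 0.0ms @ 0 + 271.084ms (3/4)
2. 271.084ms @ 3/4 + 271.084ms (3/4)
3. 542.169ms @ 3/2 + 542.169ms (3/2)
4. 1084.337ms @ 3 + 542.169ms (3/2)
5. 1626.506ms @ 9/2 + 271.084ms (3/4)
6. 1897.59ms @ 21/4 + 271.084ms (3/4)
7. 2168.675ms @ 6 + 542.169ms (3/2)
8. 2710.843ms @ 15/2 + 180.723ms (1/2)
9. 2891.566ms @ 8 + 180.723ms (1/2)
10. 3072.289ms @ 17/2 + 180.723ms (1/2)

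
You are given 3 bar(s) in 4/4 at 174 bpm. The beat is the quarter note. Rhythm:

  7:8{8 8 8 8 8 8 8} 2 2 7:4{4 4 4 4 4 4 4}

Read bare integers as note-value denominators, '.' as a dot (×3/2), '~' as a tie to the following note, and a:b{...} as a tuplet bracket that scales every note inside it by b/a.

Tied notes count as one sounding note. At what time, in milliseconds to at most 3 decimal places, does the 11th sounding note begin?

note 11 onset = 60/7b = 2955.665ms

1. 0.0ms @ 0 + 197.044ms (4/7)
2. 197.044ms @ 4/7 + 197.044ms (4/7)
3. 394.089ms @ 8/7 + 197.044ms (4/7)
4. 591.133ms @ 12/7 + 197.044ms (4/7)
5. 788.177ms @ 16/7 + 197.044ms (4/7)
6. 985.222ms @ 20/7 + 197.044ms (4/7)
7. 1182.266ms @ 24/7 + 197.044ms (4/7)
8. 1379.31ms @ 4 + 689.655ms (2)
9. 2068.966ms @ 6 + 689.655ms (2)
10. 2758.621ms @ 8 + 197.044ms (4/7)
11. 2955.665ms @ 60/7 + 197.044ms (4/7)
12. 3152.709ms @ 64/7 + 197.044ms (4/7)
13. 3349.754ms @ 68/7 + 197.044ms (4/7)
14. 3546.798ms @ 72/7 + 197.044ms (4/7)
15. 3743.842ms @ 76/7 + 197.044ms (4/7)
16. 3940.887ms @ 80/7 + 197.044ms (4/7)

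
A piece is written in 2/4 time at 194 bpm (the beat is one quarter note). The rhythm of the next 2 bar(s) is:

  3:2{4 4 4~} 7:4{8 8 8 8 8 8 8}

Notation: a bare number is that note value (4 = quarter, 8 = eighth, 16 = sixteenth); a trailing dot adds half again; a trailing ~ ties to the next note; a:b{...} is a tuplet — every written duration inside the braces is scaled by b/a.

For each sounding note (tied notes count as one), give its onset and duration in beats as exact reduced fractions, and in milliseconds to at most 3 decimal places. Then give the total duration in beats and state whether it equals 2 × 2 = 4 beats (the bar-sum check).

1) 0.0ms=0b +206.186ms=2/3b
2) 206.186ms=2/3b +206.186ms=2/3b
3) 412.371ms=4/3b +294.551ms=20/21b
4) 706.922ms=16/7b +88.365ms=2/7b
5) 795.287ms=18/7b +88.365ms=2/7b
6) 883.652ms=20/7b +88.365ms=2/7b
7) 972.018ms=22/7b +88.365ms=2/7b
8) 1060.383ms=24/7b +88.365ms=2/7b
9) 1148.748ms=26/7b +88.365ms=2/7b
Σ=4b of 4 (194bpm 2/4) — PASS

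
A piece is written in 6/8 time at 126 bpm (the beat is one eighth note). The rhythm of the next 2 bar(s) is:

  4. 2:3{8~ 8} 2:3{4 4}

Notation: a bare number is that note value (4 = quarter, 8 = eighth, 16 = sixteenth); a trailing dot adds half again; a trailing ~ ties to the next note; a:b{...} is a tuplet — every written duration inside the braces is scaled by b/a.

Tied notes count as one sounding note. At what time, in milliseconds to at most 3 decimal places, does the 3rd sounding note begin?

1. 0.0ms @ 0 + 1428.571ms (3)
2. 1428.571ms @ 3 + 1428.571ms (3)
3. 2857.143ms @ 6 + 1428.571ms (3)
4. 4285.714ms @ 9 + 1428.571ms (3)

note 3 onset = 6b = 2857.143ms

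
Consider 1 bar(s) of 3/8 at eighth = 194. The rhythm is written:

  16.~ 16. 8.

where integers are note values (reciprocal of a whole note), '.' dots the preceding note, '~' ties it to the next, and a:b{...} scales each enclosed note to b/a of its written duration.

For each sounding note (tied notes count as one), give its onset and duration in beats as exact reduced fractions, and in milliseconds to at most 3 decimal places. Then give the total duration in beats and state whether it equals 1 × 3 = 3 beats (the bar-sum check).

1) 0.0ms=0b +463.918ms=3/2b
2) 463.918ms=3/2b +463.918ms=3/2b
Σ=3b of 3 (194bpm 3/8) — PASS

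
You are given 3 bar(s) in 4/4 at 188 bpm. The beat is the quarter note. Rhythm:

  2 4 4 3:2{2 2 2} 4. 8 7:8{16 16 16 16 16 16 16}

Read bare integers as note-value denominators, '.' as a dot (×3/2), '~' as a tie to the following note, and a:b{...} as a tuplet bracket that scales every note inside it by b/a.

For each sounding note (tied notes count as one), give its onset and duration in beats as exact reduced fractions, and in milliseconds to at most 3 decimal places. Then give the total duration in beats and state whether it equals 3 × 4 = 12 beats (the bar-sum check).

1) 0.0ms=0b +638.298ms=2b
2) 638.298ms=2b +319.149ms=1b
3) 957.447ms=3b +319.149ms=1b
4) 1276.596ms=4b +425.532ms=4/3b
5) 1702.128ms=16/3b +425.532ms=4/3b
6) 2127.66ms=20/3b +425.532ms=4/3b
7) 2553.191ms=8b +478.723ms=3/2b
8) 3031.915ms=19/2b +159.574ms=1/2b
9) 3191.489ms=10b +91.185ms=2/7b
10) 3282.675ms=72/7b +91.185ms=2/7b
11) 3373.86ms=74/7b +91.185ms=2/7b
12) 3465.046ms=76/7b +91.185ms=2/7b
13) 3556.231ms=78/7b +91.185ms=2/7b
14) 3647.416ms=80/7b +91.185ms=2/7b
15) 3738.602ms=82/7b +91.185ms=2/7b
Σ=12b of 12 (188bpm 4/4) — PASS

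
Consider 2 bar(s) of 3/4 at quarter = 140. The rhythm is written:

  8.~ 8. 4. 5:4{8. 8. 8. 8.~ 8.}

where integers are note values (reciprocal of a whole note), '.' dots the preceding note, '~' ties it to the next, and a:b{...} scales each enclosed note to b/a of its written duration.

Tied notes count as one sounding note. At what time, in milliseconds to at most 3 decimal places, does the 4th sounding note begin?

1. 0.0ms @ 0 + 642.857ms (3/2)
2. 642.857ms @ 3/2 + 642.857ms (3/2)
3. 1285.714ms @ 3 + 257.143ms (3/5)
4. 1542.857ms @ 18/5 + 257.143ms (3/5)
5. 1800.0ms @ 21/5 + 257.143ms (3/5)
6. 2057.143ms @ 24/5 + 514.286ms (6/5)

note 4 onset = 18/5b = 1542.857ms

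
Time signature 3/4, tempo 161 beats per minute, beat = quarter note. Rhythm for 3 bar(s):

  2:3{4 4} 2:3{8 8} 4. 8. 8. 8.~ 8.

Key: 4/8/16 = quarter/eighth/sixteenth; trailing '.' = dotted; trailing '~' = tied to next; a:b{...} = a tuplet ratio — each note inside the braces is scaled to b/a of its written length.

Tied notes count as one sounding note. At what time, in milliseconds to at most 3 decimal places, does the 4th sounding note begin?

1. 0.0ms @ 0 + 559.006ms (3/2)
2. 559.006ms @ 3/2 + 559.006ms (3/2)
3. 1118.012ms @ 3 + 279.503ms (3/4)
4. 1397.516ms @ 15/4 + 279.503ms (3/4)
5. 1677.019ms @ 9/2 + 559.006ms (3/2)
6. 2236.025ms @ 6 + 279.503ms (3/4)
7. 2515.528ms @ 27/4 + 279.503ms (3/4)
8. 2795.031ms @ 15/2 + 559.006ms (3/2)

note 4 onset = 15/4b = 1397.516ms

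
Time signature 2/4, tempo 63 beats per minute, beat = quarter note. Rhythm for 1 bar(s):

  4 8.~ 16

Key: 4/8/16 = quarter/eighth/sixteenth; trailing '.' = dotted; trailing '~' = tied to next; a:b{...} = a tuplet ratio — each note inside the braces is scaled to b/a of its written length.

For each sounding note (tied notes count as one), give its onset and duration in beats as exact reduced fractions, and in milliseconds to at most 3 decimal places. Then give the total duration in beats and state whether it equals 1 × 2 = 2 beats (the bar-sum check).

1) 0.0ms=0b +952.381ms=1b
2) 952.381ms=1b +952.381ms=1b
Σ=2b of 2 (63bpm 2/4) — PASS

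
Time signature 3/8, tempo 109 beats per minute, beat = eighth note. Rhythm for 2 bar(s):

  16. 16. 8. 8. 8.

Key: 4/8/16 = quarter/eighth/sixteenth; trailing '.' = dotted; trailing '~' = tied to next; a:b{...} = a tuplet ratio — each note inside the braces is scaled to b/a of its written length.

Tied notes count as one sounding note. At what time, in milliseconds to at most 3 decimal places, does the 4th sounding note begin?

note 4 onset = 3b = 1651.376ms

1. 0.0ms @ 0 + 412.844ms (3/4)
2. 412.844ms @ 3/4 + 412.844ms (3/4)
3. 825.688ms @ 3/2 + 825.688ms (3/2)
4. 1651.376ms @ 3 + 825.688ms (3/2)
5. 2477.064ms @ 9/2 + 825.688ms (3/2)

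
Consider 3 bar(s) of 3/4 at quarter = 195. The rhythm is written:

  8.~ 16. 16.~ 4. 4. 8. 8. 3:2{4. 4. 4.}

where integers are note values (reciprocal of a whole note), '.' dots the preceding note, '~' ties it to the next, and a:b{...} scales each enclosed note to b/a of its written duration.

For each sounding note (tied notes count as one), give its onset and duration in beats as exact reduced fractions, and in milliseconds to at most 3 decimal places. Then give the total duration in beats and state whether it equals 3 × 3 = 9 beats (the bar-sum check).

1) 0.0ms=0b +346.154ms=9/8b
2) 346.154ms=9/8b +576.923ms=15/8b
3) 923.077ms=3b +461.538ms=3/2b
4) 1384.615ms=9/2b +230.769ms=3/4b
5) 1615.385ms=21/4b +230.769ms=3/4b
6) 1846.154ms=6b +307.692ms=1b
7) 2153.846ms=7b +307.692ms=1b
8) 2461.538ms=8b +307.692ms=1b
Σ=9b of 9 (195bpm 3/4) — PASS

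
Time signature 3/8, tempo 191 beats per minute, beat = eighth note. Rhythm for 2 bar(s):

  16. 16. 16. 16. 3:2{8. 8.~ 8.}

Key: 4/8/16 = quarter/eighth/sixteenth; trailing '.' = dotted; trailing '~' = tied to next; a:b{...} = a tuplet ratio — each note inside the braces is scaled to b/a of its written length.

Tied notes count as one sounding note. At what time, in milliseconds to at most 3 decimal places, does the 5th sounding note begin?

note 5 onset = 3b = 942.408ms

1. 0.0ms @ 0 + 235.602ms (3/4)
2. 235.602ms @ 3/4 + 235.602ms (3/4)
3. 471.204ms @ 3/2 + 235.602ms (3/4)
4. 706.806ms @ 9/4 + 235.602ms (3/4)
5. 942.408ms @ 3 + 314.136ms (1)
6. 1256.545ms @ 4 + 628.272ms (2)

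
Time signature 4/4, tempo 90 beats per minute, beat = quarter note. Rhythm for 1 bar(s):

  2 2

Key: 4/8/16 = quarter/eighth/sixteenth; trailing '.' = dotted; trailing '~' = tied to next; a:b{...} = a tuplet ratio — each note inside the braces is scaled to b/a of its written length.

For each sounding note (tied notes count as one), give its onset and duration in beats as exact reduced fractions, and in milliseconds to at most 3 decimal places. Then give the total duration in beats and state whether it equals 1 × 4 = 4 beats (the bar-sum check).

1) 0.0ms=0b +1333.333ms=2b
2) 1333.333ms=2b +1333.333ms=2b
Σ=4b of 4 (90bpm 4/4) — PASS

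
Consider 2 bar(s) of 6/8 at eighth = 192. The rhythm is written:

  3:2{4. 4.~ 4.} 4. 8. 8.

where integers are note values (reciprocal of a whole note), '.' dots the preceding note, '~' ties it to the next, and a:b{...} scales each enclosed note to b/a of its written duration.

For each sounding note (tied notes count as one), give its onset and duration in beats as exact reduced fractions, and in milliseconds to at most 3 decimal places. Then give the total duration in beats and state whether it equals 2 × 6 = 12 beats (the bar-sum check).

1) 0.0ms=0b +625.0ms=2b
2) 625.0ms=2b +1250.0ms=4b
3) 1875.0ms=6b +937.5ms=3b
4) 2812.5ms=9b +468.75ms=3/2b
5) 3281.25ms=21/2b +468.75ms=3/2b
Σ=12b of 12 (192bpm 6/8) — PASS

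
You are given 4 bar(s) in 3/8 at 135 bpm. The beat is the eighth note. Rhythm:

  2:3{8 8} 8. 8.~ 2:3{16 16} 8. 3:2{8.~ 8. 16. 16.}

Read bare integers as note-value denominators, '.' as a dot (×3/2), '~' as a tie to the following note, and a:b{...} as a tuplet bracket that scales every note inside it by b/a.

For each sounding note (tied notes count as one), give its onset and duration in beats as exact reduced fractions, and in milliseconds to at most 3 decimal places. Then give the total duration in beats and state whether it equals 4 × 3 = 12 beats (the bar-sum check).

1) 0.0ms=0b +666.667ms=3/2b
2) 666.667ms=3/2b +666.667ms=3/2b
3) 1333.333ms=3b +666.667ms=3/2b
4) 2000.0ms=9/2b +1000.0ms=9/4b
5) 3000.0ms=27/4b +333.333ms=3/4b
6) 3333.333ms=15/2b +666.667ms=3/2b
7) 4000.0ms=9b +888.889ms=2b
8) 4888.889ms=11b +222.222ms=1/2b
9) 5111.111ms=23/2b +222.222ms=1/2b
Σ=12b of 12 (135bpm 3/8) — PASS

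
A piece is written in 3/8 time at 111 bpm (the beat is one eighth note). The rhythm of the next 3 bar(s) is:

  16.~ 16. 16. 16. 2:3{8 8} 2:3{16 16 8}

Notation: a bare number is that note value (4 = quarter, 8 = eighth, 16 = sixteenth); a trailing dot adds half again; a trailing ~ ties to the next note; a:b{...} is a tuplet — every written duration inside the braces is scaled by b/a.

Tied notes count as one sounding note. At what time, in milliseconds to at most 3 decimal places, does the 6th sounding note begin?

1. 0.0ms @ 0 + 810.811ms (3/2)
2. 810.811ms @ 3/2 + 405.405ms (3/4)
3. 1216.216ms @ 9/4 + 405.405ms (3/4)
4. 1621.622ms @ 3 + 810.811ms (3/2)
5. 2432.432ms @ 9/2 + 810.811ms (3/2)
6. 3243.243ms @ 6 + 405.405ms (3/4)
7. 3648.649ms @ 27/4 + 405.405ms (3/4)
8. 4054.054ms @ 15/2 + 810.811ms (3/2)

note 6 onset = 6b = 3243.243ms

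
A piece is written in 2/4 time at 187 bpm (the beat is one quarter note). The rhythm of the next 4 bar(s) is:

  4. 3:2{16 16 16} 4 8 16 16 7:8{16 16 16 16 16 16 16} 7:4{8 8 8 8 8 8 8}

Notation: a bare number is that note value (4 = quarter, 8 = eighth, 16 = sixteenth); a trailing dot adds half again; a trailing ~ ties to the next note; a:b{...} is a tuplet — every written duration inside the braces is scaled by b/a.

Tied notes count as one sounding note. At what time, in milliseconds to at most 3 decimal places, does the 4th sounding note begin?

note 4 onset = 11/6b = 588.235ms

1. 0.0ms @ 0 + 481.283ms (3/2)
2. 481.283ms @ 3/2 + 53.476ms (1/6)
3. 534.759ms @ 5/3 + 53.476ms (1/6)
4. 588.235ms @ 11/6 + 53.476ms (1/6)
5. 641.711ms @ 2 + 320.856ms (1)
6. 962.567ms @ 3 + 160.428ms (1/2)
7. 1122.995ms @ 7/2 + 80.214ms (1/4)
8. 1203.209ms @ 15/4 + 80.214ms (1/4)
9. 1283.422ms @ 4 + 91.673ms (2/7)
10. 1375.095ms @ 30/7 + 91.673ms (2/7)
11. 1466.769ms @ 32/7 + 91.673ms (2/7)
12. 1558.442ms @ 34/7 + 91.673ms (2/7)
13. 1650.115ms @ 36/7 + 91.673ms (2/7)
14. 1741.788ms @ 38/7 + 91.673ms (2/7)
15. 1833.461ms @ 40/7 + 91.673ms (2/7)
16. 1925.134ms @ 6 + 91.673ms (2/7)
17. 2016.807ms @ 44/7 + 91.673ms (2/7)
18. 2108.48ms @ 46/7 + 91.673ms (2/7)
19. 2200.153ms @ 48/7 + 91.673ms (2/7)
20. 2291.826ms @ 50/7 + 91.673ms (2/7)
21. 2383.499ms @ 52/7 + 91.673ms (2/7)
22. 2475.172ms @ 54/7 + 91.673ms (2/7)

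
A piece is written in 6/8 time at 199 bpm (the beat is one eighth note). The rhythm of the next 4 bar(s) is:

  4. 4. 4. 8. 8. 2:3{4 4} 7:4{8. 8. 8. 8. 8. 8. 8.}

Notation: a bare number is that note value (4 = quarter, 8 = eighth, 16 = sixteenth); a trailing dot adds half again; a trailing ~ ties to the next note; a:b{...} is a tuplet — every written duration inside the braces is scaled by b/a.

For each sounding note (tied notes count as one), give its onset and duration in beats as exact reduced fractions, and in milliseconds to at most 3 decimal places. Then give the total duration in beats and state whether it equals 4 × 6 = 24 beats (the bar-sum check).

1) 0.0ms=0b +904.523ms=3b
2) 904.523ms=3b +904.523ms=3b
3) 1809.045ms=6b +904.523ms=3b
4) 2713.568ms=9b +452.261ms=3/2b
5) 3165.829ms=21/2b +452.261ms=3/2b
6) 3618.09ms=12b +904.523ms=3b
7) 4522.613ms=15b +904.523ms=3b
8) 5427.136ms=18b +258.435ms=6/7b
9) 5685.571ms=132/7b +258.435ms=6/7b
10) 5944.006ms=138/7b +258.435ms=6/7b
11) 6202.441ms=144/7b +258.435ms=6/7b
12) 6460.876ms=150/7b +258.435ms=6/7b
13) 6719.311ms=156/7b +258.435ms=6/7b
14) 6977.746ms=162/7b +258.435ms=6/7b
Σ=24b of 24 (199bpm 6/8) — PASS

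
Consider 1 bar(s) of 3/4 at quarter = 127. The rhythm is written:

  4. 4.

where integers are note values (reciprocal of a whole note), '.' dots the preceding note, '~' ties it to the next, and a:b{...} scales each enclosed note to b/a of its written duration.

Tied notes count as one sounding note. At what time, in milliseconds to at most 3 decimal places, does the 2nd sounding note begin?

1. 0.0ms @ 0 + 708.661ms (3/2)
2. 708.661ms @ 3/2 + 708.661ms (3/2)

note 2 onset = 3/2b = 708.661ms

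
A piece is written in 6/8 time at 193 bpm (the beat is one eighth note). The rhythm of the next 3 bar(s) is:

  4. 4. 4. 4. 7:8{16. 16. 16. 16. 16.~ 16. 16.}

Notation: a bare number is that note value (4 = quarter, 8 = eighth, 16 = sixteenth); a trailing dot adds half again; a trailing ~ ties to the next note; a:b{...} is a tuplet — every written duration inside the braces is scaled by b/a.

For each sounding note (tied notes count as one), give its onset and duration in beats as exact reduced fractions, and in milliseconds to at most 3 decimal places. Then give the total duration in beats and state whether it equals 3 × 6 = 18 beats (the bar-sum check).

1) 0.0ms=0b +932.642ms=3b
2) 932.642ms=3b +932.642ms=3b
3) 1865.285ms=6b +932.642ms=3b
4) 2797.927ms=9b +932.642ms=3b
5) 3730.57ms=12b +266.469ms=6/7b
6) 3997.039ms=90/7b +266.469ms=6/7b
7) 4263.509ms=96/7b +266.469ms=6/7b
8) 4529.978ms=102/7b +266.469ms=6/7b
9) 4796.447ms=108/7b +532.939ms=12/7b
10) 5329.386ms=120/7b +266.469ms=6/7b
Σ=18b of 18 (193bpm 6/8) — PASS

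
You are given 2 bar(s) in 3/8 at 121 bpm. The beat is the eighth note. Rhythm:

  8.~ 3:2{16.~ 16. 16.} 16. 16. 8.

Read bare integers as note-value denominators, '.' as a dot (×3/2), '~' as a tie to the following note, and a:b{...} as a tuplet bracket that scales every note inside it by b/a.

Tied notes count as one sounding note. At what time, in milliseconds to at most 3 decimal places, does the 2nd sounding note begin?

note 2 onset = 5/2b = 1239.669ms

1. 0.0ms @ 0 + 1239.669ms (5/2)
2. 1239.669ms @ 5/2 + 247.934ms (1/2)
3. 1487.603ms @ 3 + 371.901ms (3/4)
4. 1859.504ms @ 15/4 + 371.901ms (3/4)
5. 2231.405ms @ 9/2 + 743.802ms (3/2)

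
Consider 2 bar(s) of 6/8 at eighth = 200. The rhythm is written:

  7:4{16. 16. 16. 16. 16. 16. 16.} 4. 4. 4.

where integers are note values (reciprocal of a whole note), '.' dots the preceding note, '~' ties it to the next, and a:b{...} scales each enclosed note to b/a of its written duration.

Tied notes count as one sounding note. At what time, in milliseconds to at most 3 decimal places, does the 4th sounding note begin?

note 4 onset = 9/7b = 385.714ms

1. 0.0ms @ 0 + 128.571ms (3/7)
2. 128.571ms @ 3/7 + 128.571ms (3/7)
3. 257.143ms @ 6/7 + 128.571ms (3/7)
4. 385.714ms @ 9/7 + 128.571ms (3/7)
5. 514.286ms @ 12/7 + 128.571ms (3/7)
6. 642.857ms @ 15/7 + 128.571ms (3/7)
7. 771.429ms @ 18/7 + 128.571ms (3/7)
8. 900.0ms @ 3 + 900.0ms (3)
9. 1800.0ms @ 6 + 900.0ms (3)
10. 2700.0ms @ 9 + 900.0ms (3)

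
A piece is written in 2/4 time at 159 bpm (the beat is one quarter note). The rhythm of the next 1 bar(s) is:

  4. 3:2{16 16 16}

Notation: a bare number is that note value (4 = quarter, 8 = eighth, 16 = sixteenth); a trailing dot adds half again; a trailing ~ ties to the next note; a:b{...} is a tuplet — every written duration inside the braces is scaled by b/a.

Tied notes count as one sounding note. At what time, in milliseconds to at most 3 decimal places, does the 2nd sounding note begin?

note 2 onset = 3/2b = 566.038ms

1. 0.0ms @ 0 + 566.038ms (3/2)
2. 566.038ms @ 3/2 + 62.893ms (1/6)
3. 628.931ms @ 5/3 + 62.893ms (1/6)
4. 691.824ms @ 11/6 + 62.893ms (1/6)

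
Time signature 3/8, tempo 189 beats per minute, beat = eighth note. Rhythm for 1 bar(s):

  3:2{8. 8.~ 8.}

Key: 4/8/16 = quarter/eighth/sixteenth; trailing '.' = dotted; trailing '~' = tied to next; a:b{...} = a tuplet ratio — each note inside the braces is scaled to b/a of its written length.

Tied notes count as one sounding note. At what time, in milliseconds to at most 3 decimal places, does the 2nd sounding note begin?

note 2 onset = 1b = 317.46ms

1. 0.0ms @ 0 + 317.46ms (1)
2. 317.46ms @ 1 + 634.921ms (2)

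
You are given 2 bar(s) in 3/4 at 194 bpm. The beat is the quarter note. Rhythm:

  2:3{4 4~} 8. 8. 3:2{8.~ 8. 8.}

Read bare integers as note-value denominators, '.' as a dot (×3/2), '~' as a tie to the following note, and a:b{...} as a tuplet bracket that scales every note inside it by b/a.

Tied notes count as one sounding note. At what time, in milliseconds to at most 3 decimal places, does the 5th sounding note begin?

1. 0.0ms @ 0 + 463.918ms (3/2)
2. 463.918ms @ 3/2 + 695.876ms (9/4)
3. 1159.794ms @ 15/4 + 231.959ms (3/4)
4. 1391.753ms @ 9/2 + 309.278ms (1)
5. 1701.031ms @ 11/2 + 154.639ms (1/2)

note 5 onset = 11/2b = 1701.031ms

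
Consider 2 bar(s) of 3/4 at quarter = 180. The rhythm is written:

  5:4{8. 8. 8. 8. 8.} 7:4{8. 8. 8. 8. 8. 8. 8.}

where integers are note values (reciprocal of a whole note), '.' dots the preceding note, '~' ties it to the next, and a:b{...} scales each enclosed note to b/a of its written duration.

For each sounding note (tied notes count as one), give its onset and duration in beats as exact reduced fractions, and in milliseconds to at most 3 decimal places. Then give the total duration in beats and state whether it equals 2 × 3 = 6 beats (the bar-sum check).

1) 0.0ms=0b +200.0ms=3/5b
2) 200.0ms=3/5b +200.0ms=3/5b
3) 400.0ms=6/5b +200.0ms=3/5b
4) 600.0ms=9/5b +200.0ms=3/5b
5) 800.0ms=12/5b +200.0ms=3/5b
6) 1000.0ms=3b +142.857ms=3/7b
7) 1142.857ms=24/7b +142.857ms=3/7b
8) 1285.714ms=27/7b +142.857ms=3/7b
9) 1428.571ms=30/7b +142.857ms=3/7b
10) 1571.429ms=33/7b +142.857ms=3/7b
11) 1714.286ms=36/7b +142.857ms=3/7b
12) 1857.143ms=39/7b +142.857ms=3/7b
Σ=6b of 6 (180bpm 3/4) — PASS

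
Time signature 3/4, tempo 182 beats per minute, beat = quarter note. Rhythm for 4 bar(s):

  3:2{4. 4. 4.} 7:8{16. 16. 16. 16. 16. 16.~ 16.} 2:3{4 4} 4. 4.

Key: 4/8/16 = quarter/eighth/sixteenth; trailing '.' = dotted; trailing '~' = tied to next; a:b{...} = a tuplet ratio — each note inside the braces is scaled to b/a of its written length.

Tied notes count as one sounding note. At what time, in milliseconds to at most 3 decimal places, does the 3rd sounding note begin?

note 3 onset = 2b = 659.341ms

1. 0.0ms @ 0 + 329.67ms (1)
2. 329.67ms @ 1 + 329.67ms (1)
3. 659.341ms @ 2 + 329.67ms (1)
4. 989.011ms @ 3 + 141.287ms (3/7)
5. 1130.298ms @ 24/7 + 141.287ms (3/7)
6. 1271.586ms @ 27/7 + 141.287ms (3/7)
7. 1412.873ms @ 30/7 + 141.287ms (3/7)
8. 1554.16ms @ 33/7 + 141.287ms (3/7)
9. 1695.447ms @ 36/7 + 282.575ms (6/7)
10. 1978.022ms @ 6 + 494.505ms (3/2)
11. 2472.527ms @ 15/2 + 494.505ms (3/2)
12. 2967.033ms @ 9 + 494.505ms (3/2)
13. 3461.538ms @ 21/2 + 494.505ms (3/2)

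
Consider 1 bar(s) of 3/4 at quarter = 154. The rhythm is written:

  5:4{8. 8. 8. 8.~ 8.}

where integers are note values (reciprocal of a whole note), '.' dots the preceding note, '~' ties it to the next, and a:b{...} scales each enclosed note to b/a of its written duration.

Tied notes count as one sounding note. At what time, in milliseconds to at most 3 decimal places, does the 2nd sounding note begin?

1. 0.0ms @ 0 + 233.766ms (3/5)
2. 233.766ms @ 3/5 + 233.766ms (3/5)
3. 467.532ms @ 6/5 + 233.766ms (3/5)
4. 701.299ms @ 9/5 + 467.532ms (6/5)

note 2 onset = 3/5b = 233.766ms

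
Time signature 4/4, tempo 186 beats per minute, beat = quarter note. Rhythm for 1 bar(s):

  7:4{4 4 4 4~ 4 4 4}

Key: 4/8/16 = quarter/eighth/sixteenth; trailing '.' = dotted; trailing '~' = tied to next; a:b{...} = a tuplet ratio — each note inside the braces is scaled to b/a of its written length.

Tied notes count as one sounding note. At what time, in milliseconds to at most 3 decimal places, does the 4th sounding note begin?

note 4 onset = 12/7b = 552.995ms

1. 0.0ms @ 0 + 184.332ms (4/7)
2. 184.332ms @ 4/7 + 184.332ms (4/7)
3. 368.664ms @ 8/7 + 184.332ms (4/7)
4. 552.995ms @ 12/7 + 368.664ms (8/7)
5. 921.659ms @ 20/7 + 184.332ms (4/7)
6. 1105.991ms @ 24/7 + 184.332ms (4/7)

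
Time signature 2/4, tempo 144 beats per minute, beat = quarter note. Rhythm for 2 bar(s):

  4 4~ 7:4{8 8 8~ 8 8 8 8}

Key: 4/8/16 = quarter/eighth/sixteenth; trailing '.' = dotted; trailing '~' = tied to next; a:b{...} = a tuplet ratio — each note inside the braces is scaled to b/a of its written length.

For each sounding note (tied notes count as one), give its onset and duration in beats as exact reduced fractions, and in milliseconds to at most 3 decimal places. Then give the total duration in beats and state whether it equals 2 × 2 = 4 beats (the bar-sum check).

1) 0.0ms=0b +416.667ms=1b
2) 416.667ms=1b +535.714ms=9/7b
3) 952.381ms=16/7b +119.048ms=2/7b
4) 1071.429ms=18/7b +238.095ms=4/7b
5) 1309.524ms=22/7b +119.048ms=2/7b
6) 1428.571ms=24/7b +119.048ms=2/7b
7) 1547.619ms=26/7b +119.048ms=2/7b
Σ=4b of 4 (144bpm 2/4) — PASS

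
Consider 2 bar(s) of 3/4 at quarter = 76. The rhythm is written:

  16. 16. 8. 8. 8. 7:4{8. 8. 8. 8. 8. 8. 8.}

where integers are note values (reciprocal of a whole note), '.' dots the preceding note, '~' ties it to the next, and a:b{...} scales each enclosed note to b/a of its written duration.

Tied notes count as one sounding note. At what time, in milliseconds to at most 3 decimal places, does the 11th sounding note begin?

1. 0.0ms @ 0 + 296.053ms (3/8)
2. 296.053ms @ 3/8 + 296.053ms (3/8)
3. 592.105ms @ 3/4 + 592.105ms (3/4)
4. 1184.211ms @ 3/2 + 592.105ms (3/4)
5. 1776.316ms @ 9/4 + 592.105ms (3/4)
6. 2368.421ms @ 3 + 338.346ms (3/7)
7. 2706.767ms @ 24/7 + 338.346ms (3/7)
8. 3045.113ms @ 27/7 + 338.346ms (3/7)
9. 3383.459ms @ 30/7 + 338.346ms (3/7)
10. 3721.805ms @ 33/7 + 338.346ms (3/7)
11. 4060.15ms @ 36/7 + 338.346ms (3/7)
12. 4398.496ms @ 39/7 + 338.346ms (3/7)

note 11 onset = 36/7b = 4060.15ms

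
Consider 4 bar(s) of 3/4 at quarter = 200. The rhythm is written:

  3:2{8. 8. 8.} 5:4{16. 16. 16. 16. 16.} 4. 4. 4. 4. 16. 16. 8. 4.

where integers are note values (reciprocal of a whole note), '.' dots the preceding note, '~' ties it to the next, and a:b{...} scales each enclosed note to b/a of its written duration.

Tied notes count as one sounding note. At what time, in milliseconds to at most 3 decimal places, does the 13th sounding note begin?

1. 0.0ms @ 0 + 150.0ms (1/2)
2. 150.0ms @ 1/2 + 150.0ms (1/2)
3. 300.0ms @ 1 + 150.0ms (1/2)
4. 450.0ms @ 3/2 + 90.0ms (3/10)
5. 540.0ms @ 9/5 + 90.0ms (3/10)
6. 630.0ms @ 21/10 + 90.0ms (3/10)
7. 720.0ms @ 12/5 + 90.0ms (3/10)
8. 810.0ms @ 27/10 + 90.0ms (3/10)
9. 900.0ms @ 3 + 450.0ms (3/2)
10. 1350.0ms @ 9/2 + 450.0ms (3/2)
11. 1800.0ms @ 6 + 450.0ms (3/2)
12. 2250.0ms @ 15/2 + 450.0ms (3/2)
13. 2700.0ms @ 9 + 112.5ms (3/8)
14. 2812.5ms @ 75/8 + 112.5ms (3/8)
15. 2925.0ms @ 39/4 + 225.0ms (3/4)
16. 3150.0ms @ 21/2 + 450.0ms (3/2)

note 13 onset = 9b = 2700.0ms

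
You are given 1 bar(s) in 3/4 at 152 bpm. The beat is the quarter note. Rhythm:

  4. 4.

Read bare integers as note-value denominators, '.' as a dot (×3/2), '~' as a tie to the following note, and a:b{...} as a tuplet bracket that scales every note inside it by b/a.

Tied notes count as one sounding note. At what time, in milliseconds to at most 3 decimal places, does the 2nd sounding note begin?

1. 0.0ms @ 0 + 592.105ms (3/2)
2. 592.105ms @ 3/2 + 592.105ms (3/2)

note 2 onset = 3/2b = 592.105ms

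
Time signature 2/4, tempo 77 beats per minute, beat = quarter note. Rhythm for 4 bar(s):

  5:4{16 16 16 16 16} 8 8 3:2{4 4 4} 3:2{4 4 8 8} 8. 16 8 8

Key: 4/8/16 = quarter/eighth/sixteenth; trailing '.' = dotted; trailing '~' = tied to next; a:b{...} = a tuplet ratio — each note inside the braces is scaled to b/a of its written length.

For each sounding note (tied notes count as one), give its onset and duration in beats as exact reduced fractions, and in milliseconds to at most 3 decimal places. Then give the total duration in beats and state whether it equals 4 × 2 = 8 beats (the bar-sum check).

1) 0.0ms=0b +155.844ms=1/5b
2) 155.844ms=1/5b +155.844ms=1/5b
3) 311.688ms=2/5b +155.844ms=1/5b
4) 467.532ms=3/5b +155.844ms=1/5b
5) 623.377ms=4/5b +155.844ms=1/5b
6) 779.221ms=1b +389.61ms=1/2b
7) 1168.831ms=3/2b +389.61ms=1/2b
8) 1558.442ms=2b +519.481ms=2/3b
9) 2077.922ms=8/3b +519.481ms=2/3b
10) 2597.403ms=10/3b +519.481ms=2/3b
11) 3116.883ms=4b +519.481ms=2/3b
12) 3636.364ms=14/3b +519.481ms=2/3b
13) 4155.844ms=16/3b +259.74ms=1/3b
14) 4415.584ms=17/3b +259.74ms=1/3b
15) 4675.325ms=6b +584.416ms=3/4b
16) 5259.74ms=27/4b +194.805ms=1/4b
17) 5454.545ms=7b +389.61ms=1/2b
18) 5844.156ms=15/2b +389.61ms=1/2b
Σ=8b of 8 (77bpm 2/4) — PASS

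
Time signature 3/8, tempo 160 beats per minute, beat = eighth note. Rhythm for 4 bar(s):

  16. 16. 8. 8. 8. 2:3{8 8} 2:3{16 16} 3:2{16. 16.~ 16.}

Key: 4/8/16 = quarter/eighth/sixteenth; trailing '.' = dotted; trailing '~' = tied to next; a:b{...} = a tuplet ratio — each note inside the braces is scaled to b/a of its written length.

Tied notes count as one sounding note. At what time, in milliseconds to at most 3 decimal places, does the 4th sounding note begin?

note 4 onset = 3b = 1125.0ms

1. 0.0ms @ 0 + 281.25ms (3/4)
2. 281.25ms @ 3/4 + 281.25ms (3/4)
3. 562.5ms @ 3/2 + 562.5ms (3/2)
4. 1125.0ms @ 3 + 562.5ms (3/2)
5. 1687.5ms @ 9/2 + 562.5ms (3/2)
6. 2250.0ms @ 6 + 562.5ms (3/2)
7. 2812.5ms @ 15/2 + 562.5ms (3/2)
8. 3375.0ms @ 9 + 281.25ms (3/4)
9. 3656.25ms @ 39/4 + 281.25ms (3/4)
10. 3937.5ms @ 21/2 + 187.5ms (1/2)
11. 4125.0ms @ 11 + 375.0ms (1)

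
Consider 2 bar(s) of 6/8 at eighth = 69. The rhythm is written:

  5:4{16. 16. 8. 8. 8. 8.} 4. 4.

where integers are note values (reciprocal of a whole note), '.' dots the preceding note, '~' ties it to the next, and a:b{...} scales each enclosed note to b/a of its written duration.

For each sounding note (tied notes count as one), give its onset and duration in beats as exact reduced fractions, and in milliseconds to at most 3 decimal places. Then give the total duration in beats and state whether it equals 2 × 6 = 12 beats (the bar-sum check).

1) 0.0ms=0b +521.739ms=3/5b
2) 521.739ms=3/5b +521.739ms=3/5b
3) 1043.478ms=6/5b +1043.478ms=6/5b
4) 2086.957ms=12/5b +1043.478ms=6/5b
5) 3130.435ms=18/5b +1043.478ms=6/5b
6) 4173.913ms=24/5b +1043.478ms=6/5b
7) 5217.391ms=6b +2608.696ms=3b
8) 7826.087ms=9b +2608.696ms=3b
Σ=12b of 12 (69bpm 6/8) — PASS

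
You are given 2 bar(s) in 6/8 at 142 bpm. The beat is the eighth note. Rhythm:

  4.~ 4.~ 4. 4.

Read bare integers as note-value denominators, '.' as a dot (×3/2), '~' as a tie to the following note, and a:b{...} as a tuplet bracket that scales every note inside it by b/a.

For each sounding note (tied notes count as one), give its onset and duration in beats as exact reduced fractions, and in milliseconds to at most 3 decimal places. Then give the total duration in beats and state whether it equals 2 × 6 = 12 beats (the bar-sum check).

1) 0.0ms=0b +3802.817ms=9b
2) 3802.817ms=9b +1267.606ms=3b
Σ=12b of 12 (142bpm 6/8) — PASS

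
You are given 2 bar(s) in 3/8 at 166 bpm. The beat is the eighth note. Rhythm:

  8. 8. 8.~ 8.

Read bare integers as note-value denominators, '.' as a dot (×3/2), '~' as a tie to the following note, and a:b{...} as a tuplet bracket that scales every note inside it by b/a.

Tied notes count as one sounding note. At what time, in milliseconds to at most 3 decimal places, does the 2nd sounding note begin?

note 2 onset = 3/2b = 542.169ms

1. 0.0ms @ 0 + 542.169ms (3/2)
2. 542.169ms @ 3/2 + 542.169ms (3/2)
3. 1084.337ms @ 3 + 1084.337ms (3)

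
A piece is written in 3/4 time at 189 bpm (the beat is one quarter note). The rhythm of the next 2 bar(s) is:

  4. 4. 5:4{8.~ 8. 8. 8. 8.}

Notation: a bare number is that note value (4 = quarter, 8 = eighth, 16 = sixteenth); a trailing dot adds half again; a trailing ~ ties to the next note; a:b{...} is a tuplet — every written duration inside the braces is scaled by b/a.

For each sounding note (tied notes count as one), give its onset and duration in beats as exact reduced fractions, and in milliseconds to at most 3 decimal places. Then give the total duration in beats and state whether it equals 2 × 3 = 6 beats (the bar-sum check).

1) 0.0ms=0b +476.19ms=3/2b
2) 476.19ms=3/2b +476.19ms=3/2b
3) 952.381ms=3b +380.952ms=6/5b
4) 1333.333ms=21/5b +190.476ms=3/5b
5) 1523.81ms=24/5b +190.476ms=3/5b
6) 1714.286ms=27/5b +190.476ms=3/5b
Σ=6b of 6 (189bpm 3/4) — PASS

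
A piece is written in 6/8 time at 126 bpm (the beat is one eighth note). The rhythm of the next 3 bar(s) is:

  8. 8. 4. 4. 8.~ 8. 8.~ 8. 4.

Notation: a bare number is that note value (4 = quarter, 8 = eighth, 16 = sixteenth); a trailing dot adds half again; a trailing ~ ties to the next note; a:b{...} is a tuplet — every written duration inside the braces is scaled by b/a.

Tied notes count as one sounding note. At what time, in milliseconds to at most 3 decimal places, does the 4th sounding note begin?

note 4 onset = 6b = 2857.143ms

1. 0.0ms @ 0 + 714.286ms (3/2)
2. 714.286ms @ 3/2 + 714.286ms (3/2)
3. 1428.571ms @ 3 + 1428.571ms (3)
4. 2857.143ms @ 6 + 1428.571ms (3)
5. 4285.714ms @ 9 + 1428.571ms (3)
6. 5714.286ms @ 12 + 1428.571ms (3)
7. 7142.857ms @ 15 + 1428.571ms (3)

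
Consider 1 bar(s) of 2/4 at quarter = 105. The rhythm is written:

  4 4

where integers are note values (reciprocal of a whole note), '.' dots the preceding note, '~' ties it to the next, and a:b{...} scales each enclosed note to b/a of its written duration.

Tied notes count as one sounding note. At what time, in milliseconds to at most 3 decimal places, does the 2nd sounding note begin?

1. 0.0ms @ 0 + 571.429ms (1)
2. 571.429ms @ 1 + 571.429ms (1)

note 2 onset = 1b = 571.429ms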